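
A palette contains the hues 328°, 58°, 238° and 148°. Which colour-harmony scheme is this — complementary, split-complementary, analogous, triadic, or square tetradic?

Sort the hues: 58°, 148°, 238°, 328°.
Successive gaps around the wheel: 90°, 90°, 90°, 90°.
Four hues every 90° form a square tetradic scheme.

square tetradic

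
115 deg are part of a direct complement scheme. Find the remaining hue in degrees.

The complement sits 180° across the wheel.
The full set through 115° is {115°, 295°}.
Given {115°}, the missing hue is 295°.

295°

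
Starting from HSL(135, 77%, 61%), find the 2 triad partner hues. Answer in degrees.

255° and 15°

A triad places three hues 120° apart.
135 + 120 = 255°
135 + 240 = 375 → 375 − 360 = 15°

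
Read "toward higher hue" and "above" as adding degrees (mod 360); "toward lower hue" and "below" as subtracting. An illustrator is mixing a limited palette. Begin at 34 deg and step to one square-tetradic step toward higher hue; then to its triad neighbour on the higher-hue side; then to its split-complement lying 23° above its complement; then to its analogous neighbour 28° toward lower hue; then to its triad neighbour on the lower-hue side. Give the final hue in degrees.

+90° (square ↑): 34 + 90 = 124°
+120° (triadic ↑): 124 + 120 = 244°
+203° (split-comp 23° ↑): 244 + 203 = 447 → 447 − 360 = 87°
−28° (analog 28° ↓): 87 − 28 = 59°
−120° (triadic ↓): 59 − 120 = -61 → -61 + 360 = 299°

299°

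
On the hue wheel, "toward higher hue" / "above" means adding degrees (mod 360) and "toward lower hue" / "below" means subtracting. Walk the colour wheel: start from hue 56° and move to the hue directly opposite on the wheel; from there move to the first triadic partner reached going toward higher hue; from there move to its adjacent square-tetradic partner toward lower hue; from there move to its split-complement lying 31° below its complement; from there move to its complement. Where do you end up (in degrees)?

235°

+180° (complement): 56 + 180 = 236°
+120° (triadic ↑): 236 + 120 = 356°
−90° (square ↓): 356 − 90 = 266°
+149° (split-comp 31° ↓): 266 + 149 = 415 → 415 − 360 = 55°
+180° (complement): 55 + 180 = 235°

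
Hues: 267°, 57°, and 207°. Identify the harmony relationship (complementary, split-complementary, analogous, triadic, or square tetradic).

split-complementary

Sort the hues: 57°, 207°, 267°.
Successive gaps around the wheel: 150°, 60°, 150°.
Two 150° gaps and one 60° gap — a base hue opposite a pair of accents 30° either side of its complement — is the split-complementary pattern.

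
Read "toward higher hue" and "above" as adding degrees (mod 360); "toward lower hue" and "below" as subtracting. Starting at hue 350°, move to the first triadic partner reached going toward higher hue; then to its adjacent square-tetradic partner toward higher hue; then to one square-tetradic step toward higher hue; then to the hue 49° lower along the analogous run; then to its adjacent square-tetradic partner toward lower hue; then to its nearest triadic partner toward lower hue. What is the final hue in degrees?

350 + 120 = 470 → 470 − 360 = 110°   (triadic ↑)
110 + 90 = 200°   (square ↑)
200 + 90 = 290°   (square ↑)
290 − 49 = 241°   (analog 49° ↓)
241 − 90 = 151°   (square ↓)
151 − 120 = 31°   (triadic ↓)

31°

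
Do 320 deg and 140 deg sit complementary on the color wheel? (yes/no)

Angular distance: |320 − 140| = 180 = 180°.
Complementary requires 180°.

yes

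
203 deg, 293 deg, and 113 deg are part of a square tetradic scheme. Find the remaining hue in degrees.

A square tetradic scheme places four hues every 90°.
The full set through 113° is {23°, 113°, 203°, 293°}.
Given {113°, 203°, 293°}, the missing hue is 23°.

23°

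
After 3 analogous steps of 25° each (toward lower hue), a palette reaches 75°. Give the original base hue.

3 steps of 25° (toward lower hue) give a net shift of −75°.
Start = end − shift: 75 + 75 = 150°

150°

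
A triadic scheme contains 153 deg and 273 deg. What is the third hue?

33°

A triad spaces three hues 120° apart.
The full set is {33°, 153°, 273°}.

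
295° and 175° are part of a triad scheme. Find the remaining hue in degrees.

55°

A triad places three hues 120° apart.
The full set through 175° is {55°, 175°, 295°}.
Given {175°, 295°}, the missing hue is 55°.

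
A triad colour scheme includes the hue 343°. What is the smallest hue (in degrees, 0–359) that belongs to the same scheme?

103°

A triad places three hues 120° apart.
The full set through 343° is {103°, 223°, 343°}.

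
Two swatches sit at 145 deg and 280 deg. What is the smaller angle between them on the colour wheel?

135°

|145 − 280| = 135.
135 ≤ 180, so the shorter arc is 135°.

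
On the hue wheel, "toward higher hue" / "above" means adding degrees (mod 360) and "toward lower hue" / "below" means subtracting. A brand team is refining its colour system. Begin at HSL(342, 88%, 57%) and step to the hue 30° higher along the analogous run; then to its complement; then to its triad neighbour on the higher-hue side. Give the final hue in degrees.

+30° (analog 30° ↑): 342 + 30 = 372 → 372 − 360 = 12°
+180° (complement): 12 + 180 = 192°
+120° (triadic ↑): 192 + 120 = 312°

312°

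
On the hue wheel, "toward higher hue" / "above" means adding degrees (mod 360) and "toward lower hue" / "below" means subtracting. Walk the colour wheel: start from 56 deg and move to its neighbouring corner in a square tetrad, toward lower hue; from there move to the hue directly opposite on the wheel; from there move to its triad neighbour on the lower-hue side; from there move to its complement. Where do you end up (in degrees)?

206°

square ↓ −90°: 56 − 90 = -34 → -34 + 360 = 326°
complement +180°: 326 + 180 = 506 → 506 − 360 = 146°
triadic ↓ −120°: 146 − 120 = 26°
complement +180°: 26 + 180 = 206°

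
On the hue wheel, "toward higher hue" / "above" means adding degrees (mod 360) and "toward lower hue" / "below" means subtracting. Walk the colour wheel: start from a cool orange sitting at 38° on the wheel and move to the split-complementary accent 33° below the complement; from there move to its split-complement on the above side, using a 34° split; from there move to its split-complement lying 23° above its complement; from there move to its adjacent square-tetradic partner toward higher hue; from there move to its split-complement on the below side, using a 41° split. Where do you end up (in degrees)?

38 + 147 = 185°   (split-comp 33° ↓)
185 + 214 = 399 → 399 − 360 = 39°   (split-comp 34° ↑)
39 + 203 = 242°   (split-comp 23° ↑)
242 + 90 = 332°   (square ↑)
332 + 139 = 471 → 471 − 360 = 111°   (split-comp 41° ↓)

111°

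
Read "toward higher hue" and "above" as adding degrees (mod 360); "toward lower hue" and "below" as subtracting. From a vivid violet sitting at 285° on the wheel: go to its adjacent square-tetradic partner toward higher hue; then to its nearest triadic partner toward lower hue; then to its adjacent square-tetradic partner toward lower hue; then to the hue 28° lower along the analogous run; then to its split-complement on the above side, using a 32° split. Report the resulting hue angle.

349°

square ↑ +90°: 285 + 90 = 375 → 375 − 360 = 15°
triadic ↓ −120°: 15 − 120 = -105 → -105 + 360 = 255°
square ↓ −90°: 255 − 90 = 165°
analog 28° ↓ −28°: 165 − 28 = 137°
split-comp 32° ↑ +212°: 137 + 212 = 349°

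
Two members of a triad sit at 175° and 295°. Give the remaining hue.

55°

A triad spaces three hues 120° apart.
The full set is {55°, 175°, 295°}.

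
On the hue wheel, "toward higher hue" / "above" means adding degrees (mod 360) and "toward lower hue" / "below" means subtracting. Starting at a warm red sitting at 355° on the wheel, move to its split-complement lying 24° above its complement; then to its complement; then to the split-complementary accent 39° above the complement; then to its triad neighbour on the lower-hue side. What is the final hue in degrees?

118°

split-comp 24° ↑ +204°: 355 + 204 = 559 → 559 − 360 = 199°
complement +180°: 199 + 180 = 379 → 379 − 360 = 19°
split-comp 39° ↑ +219°: 19 + 219 = 238°
triadic ↓ −120°: 238 − 120 = 118°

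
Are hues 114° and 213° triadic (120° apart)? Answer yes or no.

no

Angular distance: |114 − 213| = 99 = 99°.
Triadic (120° apart) requires 120°.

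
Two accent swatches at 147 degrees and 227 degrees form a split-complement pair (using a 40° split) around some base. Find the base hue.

The accents sit 40° either side of the complement, so the complement is their short-arc midpoint on the wheel.
Short-arc midpoint of 147° and 227°: 187°.
Base is 180° from the complement: 187 − 180 = 7°

7°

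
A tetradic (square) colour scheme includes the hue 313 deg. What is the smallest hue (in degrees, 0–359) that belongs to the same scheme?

43°

A square tetradic scheme places four hues every 90°.
The full set through 313° is {43°, 133°, 223°, 313°}.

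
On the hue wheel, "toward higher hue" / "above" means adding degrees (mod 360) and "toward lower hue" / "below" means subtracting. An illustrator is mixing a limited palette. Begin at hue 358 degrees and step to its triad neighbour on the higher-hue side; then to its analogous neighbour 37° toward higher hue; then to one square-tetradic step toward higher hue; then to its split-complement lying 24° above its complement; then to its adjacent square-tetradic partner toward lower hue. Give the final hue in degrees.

358 + 120 = 478 → 478 − 360 = 118°   (triadic ↑)
118 + 37 = 155°   (analog 37° ↑)
155 + 90 = 245°   (square ↑)
245 + 204 = 449 → 449 − 360 = 89°   (split-comp 24° ↑)
89 − 90 = -1 → -1 + 360 = 359°   (square ↓)

359°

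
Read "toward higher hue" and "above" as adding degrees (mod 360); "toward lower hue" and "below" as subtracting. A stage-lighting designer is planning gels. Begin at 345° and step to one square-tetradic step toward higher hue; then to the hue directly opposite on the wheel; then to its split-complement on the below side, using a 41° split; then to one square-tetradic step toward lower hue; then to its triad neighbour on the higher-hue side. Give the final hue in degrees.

345 + 90 = 435 → 435 − 360 = 75°   (square ↑)
75 + 180 = 255°   (complement)
255 + 139 = 394 → 394 − 360 = 34°   (split-comp 41° ↓)
34 − 90 = -56 → -56 + 360 = 304°   (square ↓)
304 + 120 = 424 → 424 − 360 = 64°   (triadic ↑)

64°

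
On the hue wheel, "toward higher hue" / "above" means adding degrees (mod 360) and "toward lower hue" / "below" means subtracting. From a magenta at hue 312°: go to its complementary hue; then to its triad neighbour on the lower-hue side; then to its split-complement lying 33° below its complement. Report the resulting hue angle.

159°

312 + 180 = 492 → 492 − 360 = 132°   (complement)
132 − 120 = 12°   (triadic ↓)
12 + 147 = 159°   (split-comp 33° ↓)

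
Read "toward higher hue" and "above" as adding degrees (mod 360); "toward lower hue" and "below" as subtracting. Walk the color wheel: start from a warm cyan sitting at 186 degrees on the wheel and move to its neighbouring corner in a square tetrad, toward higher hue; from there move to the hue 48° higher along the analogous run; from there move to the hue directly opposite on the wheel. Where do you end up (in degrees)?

square ↑ +90°: 186 + 90 = 276°
analog 48° ↑ +48°: 276 + 48 = 324°
complement +180°: 324 + 180 = 504 → 504 − 360 = 144°

144°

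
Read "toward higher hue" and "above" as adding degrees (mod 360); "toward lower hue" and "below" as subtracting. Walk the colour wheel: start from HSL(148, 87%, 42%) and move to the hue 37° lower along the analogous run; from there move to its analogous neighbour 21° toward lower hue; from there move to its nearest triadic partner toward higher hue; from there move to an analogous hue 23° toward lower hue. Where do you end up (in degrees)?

analog 37° ↓ −37°: 148 − 37 = 111°
analog 21° ↓ −21°: 111 − 21 = 90°
triadic ↑ +120°: 90 + 120 = 210°
analog 23° ↓ −23°: 210 − 23 = 187°

187°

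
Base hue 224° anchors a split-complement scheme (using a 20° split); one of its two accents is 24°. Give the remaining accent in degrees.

64°

Split-complementary hues sit 20° either side of the complement.
Complement of the base 224°: 224 + 180 = 404 → 404 − 360 = 44°
The given accent 24° is 20° one side of 44°; the other accent sits 20° the other side: 44 + 20 = 64°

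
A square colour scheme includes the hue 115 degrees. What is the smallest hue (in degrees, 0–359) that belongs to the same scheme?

25°

A square tetradic scheme places four hues every 90°.
The full set through 115° is {25°, 115°, 205°, 295°}.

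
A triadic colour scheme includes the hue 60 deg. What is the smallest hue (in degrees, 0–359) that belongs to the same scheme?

A triad places three hues 120° apart.
The full set through 60° is {60°, 180°, 300°}.

60°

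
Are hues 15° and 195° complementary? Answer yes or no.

yes

Angular distance: |15 − 195| = 180 = 180°.
Complementary requires 180°.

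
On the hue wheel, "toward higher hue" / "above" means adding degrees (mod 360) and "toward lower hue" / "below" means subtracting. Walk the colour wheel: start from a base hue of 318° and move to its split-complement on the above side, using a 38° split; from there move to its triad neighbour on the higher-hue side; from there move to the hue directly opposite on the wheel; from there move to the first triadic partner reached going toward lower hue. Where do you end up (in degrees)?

356°

+218° (split-comp 38° ↑): 318 + 218 = 536 → 536 − 360 = 176°
+120° (triadic ↑): 176 + 120 = 296°
+180° (complement): 296 + 180 = 476 → 476 − 360 = 116°
−120° (triadic ↓): 116 − 120 = -4 → -4 + 360 = 356°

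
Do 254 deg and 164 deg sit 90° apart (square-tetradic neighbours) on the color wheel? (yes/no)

Angular distance: |254 − 164| = 90 = 90°.
90° apart (square-tetradic neighbours) requires 90°.

yes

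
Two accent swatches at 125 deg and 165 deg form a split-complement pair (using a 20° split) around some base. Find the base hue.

325°

The accents sit 20° either side of the complement, so the complement is their short-arc midpoint on the wheel.
Short-arc midpoint of 125° and 165°: 145°.
Base is 180° from the complement: 145 − 180 = -35 → -35 + 360 = 325°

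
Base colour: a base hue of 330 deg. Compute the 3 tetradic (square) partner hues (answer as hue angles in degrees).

330 + 90 = 420 → 420 − 360 = 60°
330 + 180 = 510 → 510 − 360 = 150°
330 + 270 = 600 → 600 − 360 = 240°

60°, 150°, and 240°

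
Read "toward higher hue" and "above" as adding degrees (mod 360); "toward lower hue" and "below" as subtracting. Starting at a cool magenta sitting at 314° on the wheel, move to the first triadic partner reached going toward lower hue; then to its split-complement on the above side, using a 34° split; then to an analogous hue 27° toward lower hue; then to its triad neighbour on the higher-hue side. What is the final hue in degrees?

141°

−120° (triadic ↓): 314 − 120 = 194°
+214° (split-comp 34° ↑): 194 + 214 = 408 → 408 − 360 = 48°
−27° (analog 27° ↓): 48 − 27 = 21°
+120° (triadic ↑): 21 + 120 = 141°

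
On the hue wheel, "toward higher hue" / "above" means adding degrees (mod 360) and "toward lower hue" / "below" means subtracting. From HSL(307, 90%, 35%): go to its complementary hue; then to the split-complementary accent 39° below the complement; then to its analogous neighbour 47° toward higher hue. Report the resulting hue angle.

315°

complement +180°: 307 + 180 = 487 → 487 − 360 = 127°
split-comp 39° ↓ +141°: 127 + 141 = 268°
analog 47° ↑ +47°: 268 + 47 = 315°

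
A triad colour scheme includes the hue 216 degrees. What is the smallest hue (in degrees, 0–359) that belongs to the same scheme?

A triad places three hues 120° apart.
The full set through 216° is {96°, 216°, 336°}.

96°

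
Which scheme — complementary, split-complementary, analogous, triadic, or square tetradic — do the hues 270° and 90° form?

Sort the hues: 90°, 270°.
Successive gaps around the wheel: 180°, 180°.
Two hues 180° apart are complementary.

complementary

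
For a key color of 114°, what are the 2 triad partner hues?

A triad places three hues 120° apart.
114 + 120 = 234°
114 + 240 = 354°

234° and 354°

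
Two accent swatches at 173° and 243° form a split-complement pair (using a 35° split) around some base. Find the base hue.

The accents sit 35° either side of the complement, so the complement is their short-arc midpoint on the wheel.
Short-arc midpoint of 173° and 243°: 208°.
Base is 180° from the complement: 208 − 180 = 28°

28°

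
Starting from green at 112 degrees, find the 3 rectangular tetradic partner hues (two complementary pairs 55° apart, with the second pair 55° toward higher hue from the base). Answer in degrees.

167°, 292° and 347°

A rectangular tetradic uses two complementary pairs 55° apart: offsets 0°, 55°, 180°, 235°.
112 + 55 = 167°
112 + 180 = 292°
112 + 235 = 347°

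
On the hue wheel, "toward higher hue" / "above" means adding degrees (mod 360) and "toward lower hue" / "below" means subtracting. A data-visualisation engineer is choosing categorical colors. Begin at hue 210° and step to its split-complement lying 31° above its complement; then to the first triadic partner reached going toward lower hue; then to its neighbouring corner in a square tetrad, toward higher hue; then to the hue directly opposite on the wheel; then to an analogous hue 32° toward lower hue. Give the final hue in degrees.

179°

split-comp 31° ↑ +211°: 210 + 211 = 421 → 421 − 360 = 61°
triadic ↓ −120°: 61 − 120 = -59 → -59 + 360 = 301°
square ↑ +90°: 301 + 90 = 391 → 391 − 360 = 31°
complement +180°: 31 + 180 = 211°
analog 32° ↓ −32°: 211 − 32 = 179°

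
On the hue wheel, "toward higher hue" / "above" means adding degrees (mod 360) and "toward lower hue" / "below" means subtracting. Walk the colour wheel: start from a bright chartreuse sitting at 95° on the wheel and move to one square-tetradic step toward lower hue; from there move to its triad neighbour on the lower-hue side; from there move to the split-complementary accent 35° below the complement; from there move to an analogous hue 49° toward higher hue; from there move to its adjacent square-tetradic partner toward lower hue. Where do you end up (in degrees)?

−90° (square ↓): 95 − 90 = 5°
−120° (triadic ↓): 5 − 120 = -115 → -115 + 360 = 245°
+145° (split-comp 35° ↓): 245 + 145 = 390 → 390 − 360 = 30°
+49° (analog 49° ↑): 30 + 49 = 79°
−90° (square ↓): 79 − 90 = -11 → -11 + 360 = 349°

349°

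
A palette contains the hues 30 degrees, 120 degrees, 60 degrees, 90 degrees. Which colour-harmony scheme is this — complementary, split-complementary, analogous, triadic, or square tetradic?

Sort the hues: 30°, 60°, 90°, 120°.
Successive gaps around the wheel: 30°, 30°, 30°, 270°.
A run of hues at equal small steps (30°) with one large closing gap is an analogous group.

analogous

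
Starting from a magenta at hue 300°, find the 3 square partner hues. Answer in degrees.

30°, 120°, 210°

A square tetradic scheme places four hues every 90°.
300 + 90 = 390 → 390 − 360 = 30°
300 + 180 = 480 → 480 − 360 = 120°
300 + 270 = 570 → 570 − 360 = 210°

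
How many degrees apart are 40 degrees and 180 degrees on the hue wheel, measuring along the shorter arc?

140°

|40 − 180| = 140.
140 ≤ 180, so the shorter arc is 140°.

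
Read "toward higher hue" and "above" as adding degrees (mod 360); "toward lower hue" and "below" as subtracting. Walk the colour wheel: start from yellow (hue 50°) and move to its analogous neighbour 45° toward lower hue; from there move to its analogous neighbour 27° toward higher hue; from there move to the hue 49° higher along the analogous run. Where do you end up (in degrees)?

analog 45° ↓ −45°: 50 − 45 = 5°
analog 27° ↑ +27°: 5 + 27 = 32°
analog 49° ↑ +49°: 32 + 49 = 81°

81°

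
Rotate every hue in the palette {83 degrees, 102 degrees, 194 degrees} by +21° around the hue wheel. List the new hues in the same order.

83 + 21 = 104°
102 + 21 = 123°
194 + 21 = 215°

104°, 123°, 215°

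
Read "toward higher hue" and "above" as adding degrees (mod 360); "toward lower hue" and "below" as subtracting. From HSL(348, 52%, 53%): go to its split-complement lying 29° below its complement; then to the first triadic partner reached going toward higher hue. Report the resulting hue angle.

348 + 151 = 499 → 499 − 360 = 139°   (split-comp 29° ↓)
139 + 120 = 259°   (triadic ↑)

259°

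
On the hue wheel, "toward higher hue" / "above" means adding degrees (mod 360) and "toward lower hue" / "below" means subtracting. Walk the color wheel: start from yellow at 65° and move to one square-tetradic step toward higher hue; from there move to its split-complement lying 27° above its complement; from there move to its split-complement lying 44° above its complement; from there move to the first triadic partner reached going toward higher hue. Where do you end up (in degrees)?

346°

square ↑ +90°: 65 + 90 = 155°
split-comp 27° ↑ +207°: 155 + 207 = 362 → 362 − 360 = 2°
split-comp 44° ↑ +224°: 2 + 224 = 226°
triadic ↑ +120°: 226 + 120 = 346°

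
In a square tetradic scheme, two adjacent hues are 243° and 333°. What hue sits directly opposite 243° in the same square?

A square tetradic scheme places four hues 90° apart; opposite corners are 180° apart.
243 + 180 = 423 → 423 − 360 = 63°

63°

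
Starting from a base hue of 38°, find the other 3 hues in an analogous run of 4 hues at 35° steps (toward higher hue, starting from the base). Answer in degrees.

73°, 108°, and 143°

Analogous hues sit every 35° along the wheel.
38 + 35 = 73°
38 + 70 = 108°
38 + 105 = 143°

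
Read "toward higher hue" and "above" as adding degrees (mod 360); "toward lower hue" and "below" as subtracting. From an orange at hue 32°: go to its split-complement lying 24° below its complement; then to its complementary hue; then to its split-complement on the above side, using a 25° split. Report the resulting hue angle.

213°

split-comp 24° ↓ +156°: 32 + 156 = 188°
complement +180°: 188 + 180 = 368 → 368 − 360 = 8°
split-comp 25° ↑ +205°: 8 + 205 = 213°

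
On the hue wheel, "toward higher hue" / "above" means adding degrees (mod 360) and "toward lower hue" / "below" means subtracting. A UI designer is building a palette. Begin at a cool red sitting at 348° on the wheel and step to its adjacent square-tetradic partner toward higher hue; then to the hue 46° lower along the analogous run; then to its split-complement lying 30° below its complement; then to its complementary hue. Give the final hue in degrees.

+90° (square ↑): 348 + 90 = 438 → 438 − 360 = 78°
−46° (analog 46° ↓): 78 − 46 = 32°
+150° (split-comp 30° ↓): 32 + 150 = 182°
+180° (complement): 182 + 180 = 362 → 362 − 360 = 2°

2°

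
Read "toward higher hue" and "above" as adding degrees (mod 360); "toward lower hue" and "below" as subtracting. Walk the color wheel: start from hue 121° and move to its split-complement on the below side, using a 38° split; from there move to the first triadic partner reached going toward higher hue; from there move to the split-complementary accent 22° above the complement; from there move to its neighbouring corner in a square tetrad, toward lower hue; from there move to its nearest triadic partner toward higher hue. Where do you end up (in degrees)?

+142° (split-comp 38° ↓): 121 + 142 = 263°
+120° (triadic ↑): 263 + 120 = 383 → 383 − 360 = 23°
+202° (split-comp 22° ↑): 23 + 202 = 225°
−90° (square ↓): 225 − 90 = 135°
+120° (triadic ↑): 135 + 120 = 255°

255°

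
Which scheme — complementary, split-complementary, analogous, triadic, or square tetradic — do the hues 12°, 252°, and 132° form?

triadic

Sort the hues: 12°, 132°, 252°.
Successive gaps around the wheel: 120°, 120°, 120°.
Three hues equally spaced 120° apart form a triad.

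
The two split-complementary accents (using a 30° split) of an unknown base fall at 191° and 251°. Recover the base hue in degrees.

The accents sit 30° either side of the complement, so the complement is their short-arc midpoint on the wheel.
Short-arc midpoint of 191° and 251°: 221°.
Base is 180° from the complement: 221 − 180 = 41°

41°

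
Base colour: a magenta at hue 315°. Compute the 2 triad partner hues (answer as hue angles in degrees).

315 + 120 = 435 → 435 − 360 = 75°
315 + 240 = 555 → 555 − 360 = 195°

75° and 195°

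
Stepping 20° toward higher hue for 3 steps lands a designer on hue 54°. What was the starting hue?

354°

3 steps of 20° (toward higher hue) give a net shift of +60°.
Start = end − shift: 54 − 60 = -6 → -6 + 360 = 354°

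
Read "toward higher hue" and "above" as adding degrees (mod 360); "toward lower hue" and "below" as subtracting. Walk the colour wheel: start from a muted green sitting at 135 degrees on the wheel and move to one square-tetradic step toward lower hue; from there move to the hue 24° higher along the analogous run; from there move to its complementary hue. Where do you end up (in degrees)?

−90° (square ↓): 135 − 90 = 45°
+24° (analog 24° ↑): 45 + 24 = 69°
+180° (complement): 69 + 180 = 249°

249°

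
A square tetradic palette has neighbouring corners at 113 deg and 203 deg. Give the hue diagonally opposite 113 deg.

A square tetradic scheme places four hues 90° apart; opposite corners are 180° apart.
113 + 180 = 293°

293°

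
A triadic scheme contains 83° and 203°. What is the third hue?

A triad spaces three hues 120° apart.
The full set is {83°, 203°, 323°}.

323°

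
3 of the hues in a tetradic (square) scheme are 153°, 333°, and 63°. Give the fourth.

A square tetradic scheme places four hues every 90°.
The full set through 63° is {63°, 153°, 243°, 333°}.
Given {63°, 153°, 333°}, the missing hue is 243°.

243°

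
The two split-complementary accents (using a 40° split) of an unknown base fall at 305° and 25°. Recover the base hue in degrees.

165°

The accents sit 40° either side of the complement, so the complement is their short-arc midpoint on the wheel.
Short-arc midpoint of 305° and 25°: 345°.
Base is 180° from the complement: 345 − 180 = 165°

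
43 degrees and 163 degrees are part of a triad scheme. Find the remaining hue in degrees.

283°

A triad places three hues 120° apart.
The full set through 43° is {43°, 163°, 283°}.
Given {43°, 163°}, the missing hue is 283°.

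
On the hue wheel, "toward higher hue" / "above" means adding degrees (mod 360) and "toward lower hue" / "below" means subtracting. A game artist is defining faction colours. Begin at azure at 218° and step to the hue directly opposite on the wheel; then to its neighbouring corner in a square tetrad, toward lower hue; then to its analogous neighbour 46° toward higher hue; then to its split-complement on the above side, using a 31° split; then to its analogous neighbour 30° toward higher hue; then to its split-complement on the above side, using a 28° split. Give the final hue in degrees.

83°

+180° (complement): 218 + 180 = 398 → 398 − 360 = 38°
−90° (square ↓): 38 − 90 = -52 → -52 + 360 = 308°
+46° (analog 46° ↑): 308 + 46 = 354°
+211° (split-comp 31° ↑): 354 + 211 = 565 → 565 − 360 = 205°
+30° (analog 30° ↑): 205 + 30 = 235°
+208° (split-comp 28° ↑): 235 + 208 = 443 → 443 − 360 = 83°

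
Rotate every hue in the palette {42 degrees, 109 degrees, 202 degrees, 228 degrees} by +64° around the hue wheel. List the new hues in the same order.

42 + 64 = 106°
109 + 64 = 173°
202 + 64 = 266°
228 + 64 = 292°

106°, 173°, 266°, 292°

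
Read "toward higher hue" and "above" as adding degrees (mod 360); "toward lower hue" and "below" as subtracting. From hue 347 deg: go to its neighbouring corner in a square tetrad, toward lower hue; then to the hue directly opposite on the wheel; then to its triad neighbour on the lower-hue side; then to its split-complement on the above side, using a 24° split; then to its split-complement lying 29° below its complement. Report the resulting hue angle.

312°

347 − 90 = 257°   (square ↓)
257 + 180 = 437 → 437 − 360 = 77°   (complement)
77 − 120 = -43 → -43 + 360 = 317°   (triadic ↓)
317 + 204 = 521 → 521 − 360 = 161°   (split-comp 24° ↑)
161 + 151 = 312°   (split-comp 29° ↓)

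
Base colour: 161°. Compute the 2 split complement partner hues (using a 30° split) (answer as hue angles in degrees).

Split-complementary hues sit 30° either side of the complement.
Complement of 161°: 161 + 180 = 341°
341 − 30 = 311°
341 + 30 = 371 → 371 − 360 = 11°

311° and 11°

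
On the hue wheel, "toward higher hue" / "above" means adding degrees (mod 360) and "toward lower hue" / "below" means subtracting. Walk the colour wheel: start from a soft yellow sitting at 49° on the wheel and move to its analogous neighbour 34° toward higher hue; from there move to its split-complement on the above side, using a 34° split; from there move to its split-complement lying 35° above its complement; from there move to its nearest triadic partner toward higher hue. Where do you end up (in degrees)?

+34° (analog 34° ↑): 49 + 34 = 83°
+214° (split-comp 34° ↑): 83 + 214 = 297°
+215° (split-comp 35° ↑): 297 + 215 = 512 → 512 − 360 = 152°
+120° (triadic ↑): 152 + 120 = 272°

272°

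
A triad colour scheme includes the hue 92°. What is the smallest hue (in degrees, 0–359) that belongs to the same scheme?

A triad places three hues 120° apart.
The full set through 92° is {92°, 212°, 332°}.

92°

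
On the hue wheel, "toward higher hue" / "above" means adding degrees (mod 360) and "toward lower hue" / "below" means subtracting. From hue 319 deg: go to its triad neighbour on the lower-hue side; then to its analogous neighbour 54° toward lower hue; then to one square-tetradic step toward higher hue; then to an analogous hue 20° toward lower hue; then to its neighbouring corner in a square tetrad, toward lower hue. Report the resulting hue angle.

125°

−120° (triadic ↓): 319 − 120 = 199°
−54° (analog 54° ↓): 199 − 54 = 145°
+90° (square ↑): 145 + 90 = 235°
−20° (analog 20° ↓): 235 − 20 = 215°
−90° (square ↓): 215 − 90 = 125°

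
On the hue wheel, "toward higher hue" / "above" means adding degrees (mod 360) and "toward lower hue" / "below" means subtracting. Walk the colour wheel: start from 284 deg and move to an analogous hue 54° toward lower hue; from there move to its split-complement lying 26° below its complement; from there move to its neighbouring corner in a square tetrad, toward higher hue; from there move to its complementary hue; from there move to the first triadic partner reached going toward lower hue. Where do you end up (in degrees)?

−54° (analog 54° ↓): 284 − 54 = 230°
+154° (split-comp 26° ↓): 230 + 154 = 384 → 384 − 360 = 24°
+90° (square ↑): 24 + 90 = 114°
+180° (complement): 114 + 180 = 294°
−120° (triadic ↓): 294 − 120 = 174°

174°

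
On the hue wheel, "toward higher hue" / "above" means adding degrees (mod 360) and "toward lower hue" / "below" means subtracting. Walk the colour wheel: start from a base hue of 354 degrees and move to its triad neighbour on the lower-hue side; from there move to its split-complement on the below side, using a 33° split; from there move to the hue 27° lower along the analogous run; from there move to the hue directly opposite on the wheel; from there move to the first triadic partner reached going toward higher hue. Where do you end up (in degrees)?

294°

triadic ↓ −120°: 354 − 120 = 234°
split-comp 33° ↓ +147°: 234 + 147 = 381 → 381 − 360 = 21°
analog 27° ↓ −27°: 21 − 27 = -6 → -6 + 360 = 354°
complement +180°: 354 + 180 = 534 → 534 − 360 = 174°
triadic ↑ +120°: 174 + 120 = 294°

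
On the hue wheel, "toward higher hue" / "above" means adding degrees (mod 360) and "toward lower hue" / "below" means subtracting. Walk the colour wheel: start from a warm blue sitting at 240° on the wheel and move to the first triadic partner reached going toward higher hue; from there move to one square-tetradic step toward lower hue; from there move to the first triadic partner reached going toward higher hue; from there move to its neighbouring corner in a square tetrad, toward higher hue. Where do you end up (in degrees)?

240 + 120 = 360 → 360 − 360 = 0°   (triadic ↑)
0 − 90 = -90 → -90 + 360 = 270°   (square ↓)
270 + 120 = 390 → 390 − 360 = 30°   (triadic ↑)
30 + 90 = 120°   (square ↑)

120°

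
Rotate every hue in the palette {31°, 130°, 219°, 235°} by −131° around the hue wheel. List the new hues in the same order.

260°, 359°, 88°, 104°

31 − 131 = -100 → -100 + 360 = 260°
130 − 131 = -1 → -1 + 360 = 359°
219 − 131 = 88°
235 − 131 = 104°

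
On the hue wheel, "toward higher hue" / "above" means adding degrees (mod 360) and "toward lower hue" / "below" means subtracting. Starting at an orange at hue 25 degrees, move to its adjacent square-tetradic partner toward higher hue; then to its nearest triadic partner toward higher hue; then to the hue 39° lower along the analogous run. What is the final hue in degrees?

square ↑ +90°: 25 + 90 = 115°
triadic ↑ +120°: 115 + 120 = 235°
analog 39° ↓ −39°: 235 − 39 = 196°

196°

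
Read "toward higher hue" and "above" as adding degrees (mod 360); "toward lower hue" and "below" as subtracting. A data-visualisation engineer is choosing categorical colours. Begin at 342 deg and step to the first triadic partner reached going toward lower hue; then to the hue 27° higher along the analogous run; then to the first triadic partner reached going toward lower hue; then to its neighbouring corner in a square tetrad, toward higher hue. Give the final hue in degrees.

219°

triadic ↓ −120°: 342 − 120 = 222°
analog 27° ↑ +27°: 222 + 27 = 249°
triadic ↓ −120°: 249 − 120 = 129°
square ↑ +90°: 129 + 90 = 219°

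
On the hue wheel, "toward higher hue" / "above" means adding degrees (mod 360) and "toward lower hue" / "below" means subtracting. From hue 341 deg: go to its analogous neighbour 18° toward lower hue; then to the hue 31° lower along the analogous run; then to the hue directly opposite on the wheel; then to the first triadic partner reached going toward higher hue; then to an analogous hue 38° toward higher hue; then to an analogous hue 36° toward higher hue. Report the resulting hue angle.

341 − 18 = 323°   (analog 18° ↓)
323 − 31 = 292°   (analog 31° ↓)
292 + 180 = 472 → 472 − 360 = 112°   (complement)
112 + 120 = 232°   (triadic ↑)
232 + 38 = 270°   (analog 38° ↑)
270 + 36 = 306°   (analog 36° ↑)

306°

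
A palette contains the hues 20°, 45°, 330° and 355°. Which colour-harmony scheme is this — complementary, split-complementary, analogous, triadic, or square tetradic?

Sort the hues: 20°, 45°, 330°, 355°.
Successive gaps around the wheel: 25°, 285°, 25°, 25°.
A run of hues at equal small steps (25°) with one large closing gap is an analogous group.

analogous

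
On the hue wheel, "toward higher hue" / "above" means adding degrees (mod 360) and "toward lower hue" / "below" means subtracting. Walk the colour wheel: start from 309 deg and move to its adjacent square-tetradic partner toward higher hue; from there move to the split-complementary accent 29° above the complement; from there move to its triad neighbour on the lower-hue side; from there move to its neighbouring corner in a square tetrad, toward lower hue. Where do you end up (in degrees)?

38°

309 + 90 = 399 → 399 − 360 = 39°   (square ↑)
39 + 209 = 248°   (split-comp 29° ↑)
248 − 120 = 128°   (triadic ↓)
128 − 90 = 38°   (square ↓)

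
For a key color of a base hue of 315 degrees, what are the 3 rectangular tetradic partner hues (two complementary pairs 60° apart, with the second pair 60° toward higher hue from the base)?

315 + 60 = 375 → 375 − 360 = 15°
315 + 180 = 495 → 495 − 360 = 135°
315 + 240 = 555 → 555 − 360 = 195°

15°, 135° and 195°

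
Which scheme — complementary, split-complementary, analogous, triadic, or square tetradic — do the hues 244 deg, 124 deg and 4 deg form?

triadic

Sort the hues: 4°, 124°, 244°.
Successive gaps around the wheel: 120°, 120°, 120°.
Three hues equally spaced 120° apart form a triad.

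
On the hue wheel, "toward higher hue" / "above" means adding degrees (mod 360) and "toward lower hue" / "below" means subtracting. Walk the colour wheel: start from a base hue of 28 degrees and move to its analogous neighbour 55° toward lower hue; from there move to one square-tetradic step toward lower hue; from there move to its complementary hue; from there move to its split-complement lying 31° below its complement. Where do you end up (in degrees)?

−55° (analog 55° ↓): 28 − 55 = -27 → -27 + 360 = 333°
−90° (square ↓): 333 − 90 = 243°
+180° (complement): 243 + 180 = 423 → 423 − 360 = 63°
+149° (split-comp 31° ↓): 63 + 149 = 212°

212°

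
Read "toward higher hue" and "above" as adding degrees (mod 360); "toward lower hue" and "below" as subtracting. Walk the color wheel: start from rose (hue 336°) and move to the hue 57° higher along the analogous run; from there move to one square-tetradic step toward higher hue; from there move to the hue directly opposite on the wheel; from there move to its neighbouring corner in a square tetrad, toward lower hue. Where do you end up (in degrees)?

+57° (analog 57° ↑): 336 + 57 = 393 → 393 − 360 = 33°
+90° (square ↑): 33 + 90 = 123°
+180° (complement): 123 + 180 = 303°
−90° (square ↓): 303 − 90 = 213°

213°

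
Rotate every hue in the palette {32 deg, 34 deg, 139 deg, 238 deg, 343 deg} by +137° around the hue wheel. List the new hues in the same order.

169°, 171°, 276°, 15°, 120°

32 + 137 = 169°
34 + 137 = 171°
139 + 137 = 276°
238 + 137 = 375 → 375 − 360 = 15°
343 + 137 = 480 → 480 − 360 = 120°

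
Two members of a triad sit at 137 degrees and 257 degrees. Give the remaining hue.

A triad spaces three hues 120° apart.
The full set is {17°, 137°, 257°}.

17°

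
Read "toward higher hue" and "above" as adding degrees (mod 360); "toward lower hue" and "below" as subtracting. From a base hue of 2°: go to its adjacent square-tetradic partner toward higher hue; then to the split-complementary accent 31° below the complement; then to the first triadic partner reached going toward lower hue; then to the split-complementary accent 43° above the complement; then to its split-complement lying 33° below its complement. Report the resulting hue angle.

131°

+90° (square ↑): 2 + 90 = 92°
+149° (split-comp 31° ↓): 92 + 149 = 241°
−120° (triadic ↓): 241 − 120 = 121°
+223° (split-comp 43° ↑): 121 + 223 = 344°
+147° (split-comp 33° ↓): 344 + 147 = 491 → 491 − 360 = 131°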